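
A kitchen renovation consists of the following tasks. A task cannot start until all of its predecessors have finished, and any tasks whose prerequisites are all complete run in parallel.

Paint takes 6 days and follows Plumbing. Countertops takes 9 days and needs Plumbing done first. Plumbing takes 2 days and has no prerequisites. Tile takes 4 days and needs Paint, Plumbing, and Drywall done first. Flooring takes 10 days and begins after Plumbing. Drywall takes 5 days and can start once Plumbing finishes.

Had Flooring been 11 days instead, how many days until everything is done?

The binding path is Plumbing→Flooring = 2+10 = 12; finish at 12 days.
Flooring lies on that path, so at 11 days the path becomes 13 days.
The critical path is still Plumbing→Flooring; finish is now 13 days.

13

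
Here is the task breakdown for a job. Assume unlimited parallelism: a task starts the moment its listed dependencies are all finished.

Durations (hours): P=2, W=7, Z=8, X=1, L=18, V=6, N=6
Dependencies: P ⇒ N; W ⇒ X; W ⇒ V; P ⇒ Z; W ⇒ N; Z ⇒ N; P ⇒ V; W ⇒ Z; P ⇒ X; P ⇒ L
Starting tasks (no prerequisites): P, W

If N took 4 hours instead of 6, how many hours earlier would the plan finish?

As given, the longest chain is W→Z→N = 7+8+6 = 21, so the finish is 21 hours.
N is on the critical path; changing it to 4 makes that path 19 hours.
The binding chain switches to P→L = 2+18 = 20; finish 20 hours.
Change in finish: 20 − 21 = -1 hours.

1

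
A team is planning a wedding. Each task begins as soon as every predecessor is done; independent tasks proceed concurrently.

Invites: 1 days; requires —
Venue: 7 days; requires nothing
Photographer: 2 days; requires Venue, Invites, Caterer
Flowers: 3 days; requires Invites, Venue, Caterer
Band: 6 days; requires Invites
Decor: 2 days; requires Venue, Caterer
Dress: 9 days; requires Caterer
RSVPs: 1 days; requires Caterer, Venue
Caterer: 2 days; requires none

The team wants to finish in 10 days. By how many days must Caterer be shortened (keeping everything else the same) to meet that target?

Current finish: 11 days; target: 10.
Caterer is on every critical path, so each day cut from Caterer cuts the finish by one (this holds down to a finish of 10).
Need 11 − 10 = 1 day off Caterer → Caterer becomes 1 day, finish becomes 10.

1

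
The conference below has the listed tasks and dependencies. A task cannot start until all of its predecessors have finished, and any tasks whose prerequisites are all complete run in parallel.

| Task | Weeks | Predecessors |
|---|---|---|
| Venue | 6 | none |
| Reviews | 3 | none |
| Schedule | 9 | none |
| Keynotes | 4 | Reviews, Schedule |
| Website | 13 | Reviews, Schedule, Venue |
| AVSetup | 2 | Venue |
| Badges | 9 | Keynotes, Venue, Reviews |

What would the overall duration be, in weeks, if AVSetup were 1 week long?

22

Actual critical path: Schedule→Keynotes→Badges = 9+4+9 = 22 ⇒ 22 weeks.
AVSetup has 14 weeks of float (longest path through it is 8).
That remains the longest chain; total 22 weeks.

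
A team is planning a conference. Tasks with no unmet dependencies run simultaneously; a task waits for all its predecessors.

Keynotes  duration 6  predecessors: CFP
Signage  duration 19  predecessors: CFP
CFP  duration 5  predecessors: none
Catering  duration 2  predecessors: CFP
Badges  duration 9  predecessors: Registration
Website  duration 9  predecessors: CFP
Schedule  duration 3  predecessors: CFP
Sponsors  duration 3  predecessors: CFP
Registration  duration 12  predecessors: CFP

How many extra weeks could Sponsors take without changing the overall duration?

The longest chain is CFP→Registration→Badges = 5+12+9 = 26; overall finish 26 weeks.
Sponsors finishes as early as 8 and must finish by 26.
Float = 26 − 8 = 18.

18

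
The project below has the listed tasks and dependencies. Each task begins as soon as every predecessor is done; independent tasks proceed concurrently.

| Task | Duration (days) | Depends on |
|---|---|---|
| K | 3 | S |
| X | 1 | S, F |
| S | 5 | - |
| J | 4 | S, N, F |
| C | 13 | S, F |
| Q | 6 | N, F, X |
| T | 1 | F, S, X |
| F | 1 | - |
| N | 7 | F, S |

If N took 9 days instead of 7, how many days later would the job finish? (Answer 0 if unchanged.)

2

Baseline: S→N→Q = 5+7+6 = 18 → 18 days.
N lies on that path, so at 9 days the path becomes 20 days.
The critical path is still S→N→Q; finish is now 20 days.
Change in finish: 20 − 18 = +2 days.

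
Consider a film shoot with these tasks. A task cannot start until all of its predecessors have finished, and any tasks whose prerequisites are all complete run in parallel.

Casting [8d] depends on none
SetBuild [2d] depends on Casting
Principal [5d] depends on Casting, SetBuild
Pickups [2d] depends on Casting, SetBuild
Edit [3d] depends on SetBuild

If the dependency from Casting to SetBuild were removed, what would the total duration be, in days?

13

Original critical path: Casting→SetBuild→Principal = 8+2+5 = 15 ⇒ 15 days.
Without Casting→SetBuild, SetBuild's earliest start moves from 8 to 0.
The longest chain is now Casting→Principal = 8+5 = 13, so the job takes 13 days.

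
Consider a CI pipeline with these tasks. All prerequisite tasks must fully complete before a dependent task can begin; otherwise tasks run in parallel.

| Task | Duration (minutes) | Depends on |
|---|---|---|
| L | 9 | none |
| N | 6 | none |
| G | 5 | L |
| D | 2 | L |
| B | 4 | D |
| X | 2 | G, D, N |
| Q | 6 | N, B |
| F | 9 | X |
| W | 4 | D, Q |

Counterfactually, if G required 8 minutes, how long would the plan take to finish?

As given, the longest chain is L→G→X→F = 9+5+2+9 = 25, so the finish is 25 minutes.
Since G is critical, the +3 change carries straight to that chain (now 28 minutes).
That remains the longest chain; total 28 minutes.

28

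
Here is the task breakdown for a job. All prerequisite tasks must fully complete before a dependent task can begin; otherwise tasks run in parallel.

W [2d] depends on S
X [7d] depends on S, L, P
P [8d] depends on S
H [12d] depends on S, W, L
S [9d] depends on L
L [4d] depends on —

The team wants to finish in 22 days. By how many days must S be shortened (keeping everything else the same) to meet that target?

6

Current finish: 28 days; target: 22.
S is on every critical path, so each day cut from S cuts the finish by one (this holds down to a finish of 20).
Need 28 − 22 = 6 days off S → S becomes 3 days, finish becomes 22.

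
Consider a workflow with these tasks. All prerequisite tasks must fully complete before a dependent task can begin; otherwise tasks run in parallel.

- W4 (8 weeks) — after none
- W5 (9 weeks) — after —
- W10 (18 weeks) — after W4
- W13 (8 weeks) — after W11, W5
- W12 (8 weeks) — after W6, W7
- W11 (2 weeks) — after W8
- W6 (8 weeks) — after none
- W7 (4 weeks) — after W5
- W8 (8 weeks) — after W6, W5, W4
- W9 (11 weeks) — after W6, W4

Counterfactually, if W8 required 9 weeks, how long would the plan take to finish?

28

The binding path is W5→W8→W11→W13 = 9+8+2+8 = 27; finish at 27 weeks.
Since W8 is critical, the +1 change carries straight to that chain (now 28 weeks).
That remains the longest chain; total 28 weeks.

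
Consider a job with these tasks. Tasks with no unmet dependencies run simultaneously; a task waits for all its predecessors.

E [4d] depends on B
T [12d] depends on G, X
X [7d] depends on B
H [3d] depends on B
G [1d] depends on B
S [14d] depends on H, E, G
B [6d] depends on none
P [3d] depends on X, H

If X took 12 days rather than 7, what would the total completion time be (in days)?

As given, the longest chain is B→X→T = 6+7+12 = 25, so the finish is 25 days.
Since X is critical, the +5 change carries straight to that chain (now 30 days).
No other chain overtakes it, so the finish is 30 days.

30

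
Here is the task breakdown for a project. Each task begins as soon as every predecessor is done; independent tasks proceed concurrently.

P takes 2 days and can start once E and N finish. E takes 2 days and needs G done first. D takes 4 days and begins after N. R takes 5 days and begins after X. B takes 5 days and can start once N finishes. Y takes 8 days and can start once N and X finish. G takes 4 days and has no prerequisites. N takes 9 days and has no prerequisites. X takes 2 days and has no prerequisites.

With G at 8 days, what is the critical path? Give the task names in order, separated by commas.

N, Y

The binding path is N→Y = 9+8 = 17; finish at 17 days.
G has 9 days of float (longest path through it is 8).
The critical path is still N→Y; finish is now 17 days.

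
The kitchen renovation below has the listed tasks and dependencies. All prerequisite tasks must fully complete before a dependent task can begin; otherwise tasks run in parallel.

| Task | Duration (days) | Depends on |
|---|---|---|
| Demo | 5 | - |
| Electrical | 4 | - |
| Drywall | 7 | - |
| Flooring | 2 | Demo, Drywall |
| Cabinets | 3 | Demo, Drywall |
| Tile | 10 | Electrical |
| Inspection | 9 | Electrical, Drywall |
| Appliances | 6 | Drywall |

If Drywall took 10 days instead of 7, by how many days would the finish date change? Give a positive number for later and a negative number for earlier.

3

The binding path is Drywall→Inspection = 7+9 = 16; finish at 16 days.
Since Drywall is critical, the +3 change carries straight to that chain (now 19 days).
That remains the longest chain; total 19 days.
Change in finish: 19 − 16 = +3 days.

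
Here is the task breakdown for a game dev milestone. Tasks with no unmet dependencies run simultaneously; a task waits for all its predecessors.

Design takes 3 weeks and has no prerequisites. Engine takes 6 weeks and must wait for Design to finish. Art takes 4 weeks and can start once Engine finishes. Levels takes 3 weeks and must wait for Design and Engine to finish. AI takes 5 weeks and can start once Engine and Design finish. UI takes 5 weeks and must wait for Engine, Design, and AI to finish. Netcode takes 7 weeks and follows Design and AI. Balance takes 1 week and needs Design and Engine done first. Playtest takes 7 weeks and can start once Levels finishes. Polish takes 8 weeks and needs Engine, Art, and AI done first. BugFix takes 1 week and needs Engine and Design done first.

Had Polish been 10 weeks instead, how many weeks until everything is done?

Critical path before the change: Design→Engine→AI→Polish = 3+6+5+8 = 22 giving 22 weeks.
Since Polish is critical, the +2 change carries straight to that chain (now 24 weeks).
No other chain overtakes it, so the finish is 24 weeks.

24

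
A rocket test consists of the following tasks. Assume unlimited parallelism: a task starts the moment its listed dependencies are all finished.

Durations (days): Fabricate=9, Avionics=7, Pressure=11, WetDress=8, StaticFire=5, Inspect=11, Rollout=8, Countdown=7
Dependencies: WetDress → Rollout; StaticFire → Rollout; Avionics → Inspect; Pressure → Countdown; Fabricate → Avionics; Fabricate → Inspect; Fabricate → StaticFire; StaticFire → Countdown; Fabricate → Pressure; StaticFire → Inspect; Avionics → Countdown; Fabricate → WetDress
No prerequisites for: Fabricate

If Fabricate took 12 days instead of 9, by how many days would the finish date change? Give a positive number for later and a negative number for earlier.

Critical path before the change: Fabricate→Avionics→Inspect = 9+7+11 = 27 giving 27 days.
Fabricate is on the critical path; changing it to 12 makes that path 30 days.
That remains the longest chain; total 30 days.
Change in finish: 30 − 27 = +3 days.

3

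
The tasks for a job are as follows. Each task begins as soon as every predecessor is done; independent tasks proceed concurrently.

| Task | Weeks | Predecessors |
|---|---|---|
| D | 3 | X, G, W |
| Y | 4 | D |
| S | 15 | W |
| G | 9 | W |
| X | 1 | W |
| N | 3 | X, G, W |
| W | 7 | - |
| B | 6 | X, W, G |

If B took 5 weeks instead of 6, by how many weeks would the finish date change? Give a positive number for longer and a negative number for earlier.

0

Baseline: W→G→D→Y = 7+9+3+4 = 23 → 23 weeks.
B is off the critical path — its longest chain is 22 weeks, giving 1 of slack.
No other chain overtakes it, so the finish is 23 weeks.
Change in finish: 23 − 23 = +0 weeks.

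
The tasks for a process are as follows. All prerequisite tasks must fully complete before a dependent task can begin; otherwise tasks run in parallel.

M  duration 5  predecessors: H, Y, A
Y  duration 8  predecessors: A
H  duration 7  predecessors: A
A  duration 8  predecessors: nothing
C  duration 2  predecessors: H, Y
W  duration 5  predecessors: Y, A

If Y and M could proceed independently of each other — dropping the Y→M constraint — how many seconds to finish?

21

Before: longest chain A→Y→M = 8+8+5 = 21, finish 21.
Without Y→M, M's earliest start moves from 16 to 15.
New critical path: A→Y→W = 8+8+5 = 21 ⇒ 21 seconds.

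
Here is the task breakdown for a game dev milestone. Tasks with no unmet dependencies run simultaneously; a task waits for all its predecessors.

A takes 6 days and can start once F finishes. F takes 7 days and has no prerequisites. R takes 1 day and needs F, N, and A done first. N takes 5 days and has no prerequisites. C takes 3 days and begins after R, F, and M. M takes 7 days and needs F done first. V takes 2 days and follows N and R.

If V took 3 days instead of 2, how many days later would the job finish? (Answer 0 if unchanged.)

Baseline: F→A→R→C = 7+6+1+3 = 17 → 17 days.
V has 1 day of float (longest path through it is 16).
New critical path: F→A→R→V = 7+6+1+3 = 17 ⇒ 17 days.
Change in finish: 17 − 17 = +0 days.

0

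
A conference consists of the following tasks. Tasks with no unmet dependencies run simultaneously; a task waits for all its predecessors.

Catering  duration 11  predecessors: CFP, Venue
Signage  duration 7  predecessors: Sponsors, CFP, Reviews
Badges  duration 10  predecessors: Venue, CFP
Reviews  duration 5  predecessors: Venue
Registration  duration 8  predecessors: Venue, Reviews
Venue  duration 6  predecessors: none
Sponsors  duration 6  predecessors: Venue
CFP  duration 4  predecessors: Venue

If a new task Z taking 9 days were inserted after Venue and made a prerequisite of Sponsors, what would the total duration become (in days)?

Originally the job takes 21 days.
With Z inserted, Sponsors now waits for max(Venue, Z).
New critical path: Venue→Z→Sponsors→Signage = 6+9+6+7 = 28 ⇒ 28 days.

28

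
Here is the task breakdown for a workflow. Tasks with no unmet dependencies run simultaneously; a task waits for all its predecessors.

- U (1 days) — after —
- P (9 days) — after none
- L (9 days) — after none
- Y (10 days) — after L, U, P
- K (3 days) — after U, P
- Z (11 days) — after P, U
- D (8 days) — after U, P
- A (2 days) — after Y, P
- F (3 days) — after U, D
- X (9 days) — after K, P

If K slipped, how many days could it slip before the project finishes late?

P→Y→A = 9+10+2 = 21 sets the makespan at 21 days.
The longest chain containing K totals 21 days.
Float = 21 − 21 = 0.

0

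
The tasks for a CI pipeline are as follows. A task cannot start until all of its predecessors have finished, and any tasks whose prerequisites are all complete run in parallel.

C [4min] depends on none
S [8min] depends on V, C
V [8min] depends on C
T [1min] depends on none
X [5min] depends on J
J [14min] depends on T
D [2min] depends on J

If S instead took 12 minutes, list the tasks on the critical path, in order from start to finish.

C, V, S

The binding path is C→V→S = 4+8+8 = 20; finish at 20 minutes.
S is on the critical path; changing it to 12 makes that path 24 minutes.
That remains the longest chain; total 24 minutes.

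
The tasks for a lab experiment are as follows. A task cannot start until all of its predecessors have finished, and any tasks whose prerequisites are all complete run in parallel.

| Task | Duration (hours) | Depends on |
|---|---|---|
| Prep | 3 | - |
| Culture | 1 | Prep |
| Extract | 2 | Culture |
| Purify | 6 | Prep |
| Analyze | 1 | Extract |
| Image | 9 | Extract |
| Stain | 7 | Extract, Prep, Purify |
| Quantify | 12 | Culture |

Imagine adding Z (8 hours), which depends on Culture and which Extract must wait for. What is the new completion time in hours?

Originally the job takes 16 hours.
With Z inserted, Extract now waits for max(Culture, Z).
New critical path: Prep→Culture→Z→Extract→Image = 3+1+8+2+9 = 23 ⇒ 23 hours.

23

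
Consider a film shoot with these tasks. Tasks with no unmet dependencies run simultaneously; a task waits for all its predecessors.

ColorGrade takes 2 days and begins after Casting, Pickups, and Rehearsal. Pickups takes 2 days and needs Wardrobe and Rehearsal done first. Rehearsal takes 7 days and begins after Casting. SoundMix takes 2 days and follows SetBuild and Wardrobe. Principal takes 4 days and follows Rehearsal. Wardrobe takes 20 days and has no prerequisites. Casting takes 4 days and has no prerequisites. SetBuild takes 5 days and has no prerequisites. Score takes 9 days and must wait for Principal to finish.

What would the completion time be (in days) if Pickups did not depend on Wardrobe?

24

Original critical path: Casting→Rehearsal→Principal→Score = 4+7+4+9 = 24 ⇒ 24 days.
Without Wardrobe→Pickups, Pickups's earliest start moves from 20 to 11.
The longest chain is now Casting→Rehearsal→Principal→Score = 4+7+4+9 = 24, so the schedule takes 24 days.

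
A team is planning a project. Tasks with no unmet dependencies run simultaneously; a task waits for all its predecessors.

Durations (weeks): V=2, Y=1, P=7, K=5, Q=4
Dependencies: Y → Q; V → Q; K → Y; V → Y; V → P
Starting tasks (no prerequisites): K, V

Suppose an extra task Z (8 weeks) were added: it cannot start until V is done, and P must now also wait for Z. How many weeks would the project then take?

17

Originally the project takes 10 weeks.
With Z inserted, P now waits for max(V, Z).
New critical path: V→Z→P = 2+8+7 = 17 ⇒ 17 weeks.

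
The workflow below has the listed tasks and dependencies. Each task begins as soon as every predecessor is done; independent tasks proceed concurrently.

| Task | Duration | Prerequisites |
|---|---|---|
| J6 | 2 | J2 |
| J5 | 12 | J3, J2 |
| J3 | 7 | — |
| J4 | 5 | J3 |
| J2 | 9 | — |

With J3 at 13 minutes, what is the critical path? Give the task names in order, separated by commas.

J3, J5

Actual critical path: J2→J5 = 9+12 = 21 ⇒ 21 minutes.
The longest path through J3 is only 19 minutes, so J3 has float 2.
The binding chain switches to J3→J5 = 13+12 = 25; finish 25 minutes.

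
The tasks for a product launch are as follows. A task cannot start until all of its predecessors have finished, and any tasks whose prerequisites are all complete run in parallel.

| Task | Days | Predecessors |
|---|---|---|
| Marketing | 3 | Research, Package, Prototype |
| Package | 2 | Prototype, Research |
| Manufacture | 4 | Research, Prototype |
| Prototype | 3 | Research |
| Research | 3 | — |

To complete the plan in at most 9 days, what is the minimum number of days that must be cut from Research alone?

2

Current finish: 11 days; target: 9.
Research is on every critical path, so each day cut from Research cuts the finish by one (this holds down to a finish of 9).
Need 11 − 9 = 2 days off Research → Research becomes 1 day, finish becomes 9.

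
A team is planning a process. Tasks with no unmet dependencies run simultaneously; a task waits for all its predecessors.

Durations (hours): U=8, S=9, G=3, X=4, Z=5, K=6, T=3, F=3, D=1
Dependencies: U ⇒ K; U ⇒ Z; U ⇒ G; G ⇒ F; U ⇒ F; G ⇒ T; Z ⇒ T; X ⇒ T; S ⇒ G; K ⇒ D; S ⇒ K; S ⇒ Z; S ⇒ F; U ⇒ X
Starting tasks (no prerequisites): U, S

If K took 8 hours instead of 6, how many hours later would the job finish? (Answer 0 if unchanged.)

1

As given, the longest chain is S→Z→T = 9+5+3 = 17, so the finish is 17 hours.
K has 1 hour of float (longest path through it is 16).
New critical path: S→K→D = 9+8+1 = 18 ⇒ 18 hours.
Change in finish: 18 − 17 = +1 hours.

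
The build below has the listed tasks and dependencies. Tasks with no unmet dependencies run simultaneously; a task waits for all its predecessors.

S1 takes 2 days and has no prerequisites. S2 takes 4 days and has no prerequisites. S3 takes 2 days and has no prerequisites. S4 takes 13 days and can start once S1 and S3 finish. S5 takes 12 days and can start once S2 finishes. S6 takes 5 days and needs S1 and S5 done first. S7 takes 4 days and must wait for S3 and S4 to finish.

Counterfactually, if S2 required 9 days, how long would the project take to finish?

Baseline: S2→S5→S6 = 4+12+5 = 21 → 21 days.
Since S2 is critical, the +5 change carries straight to that chain (now 26 days).
That remains the longest chain; total 26 days.

26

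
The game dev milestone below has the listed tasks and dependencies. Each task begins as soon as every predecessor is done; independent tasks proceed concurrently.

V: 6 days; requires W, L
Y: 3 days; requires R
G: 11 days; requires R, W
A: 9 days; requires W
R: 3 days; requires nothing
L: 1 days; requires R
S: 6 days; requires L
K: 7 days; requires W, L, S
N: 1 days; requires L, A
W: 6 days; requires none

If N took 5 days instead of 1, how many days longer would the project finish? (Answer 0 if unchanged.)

3

As given, the longest chain is W→G = 6+11 = 17, so the finish is 17 days.
N is off the critical path — its longest chain is 16 days, giving 1 of slack.
The binding chain switches to W→A→N = 6+9+5 = 20; finish 20 days.
Change in finish: 20 − 17 = +3 days.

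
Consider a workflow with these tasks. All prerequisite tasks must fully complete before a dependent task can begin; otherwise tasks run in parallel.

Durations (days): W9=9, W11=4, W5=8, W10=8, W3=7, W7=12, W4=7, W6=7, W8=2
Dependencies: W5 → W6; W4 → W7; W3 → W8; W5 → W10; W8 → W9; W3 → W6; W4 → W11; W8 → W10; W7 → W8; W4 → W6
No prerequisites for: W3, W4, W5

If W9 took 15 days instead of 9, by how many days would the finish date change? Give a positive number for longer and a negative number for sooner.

6

The binding path is W4→W7→W8→W9 = 7+12+2+9 = 30; finish at 30 days.
W9 is on the critical path; changing it to 15 makes that path 36 days.
No other chain overtakes it, so the finish is 36 days.
Change in finish: 36 − 30 = +6 days.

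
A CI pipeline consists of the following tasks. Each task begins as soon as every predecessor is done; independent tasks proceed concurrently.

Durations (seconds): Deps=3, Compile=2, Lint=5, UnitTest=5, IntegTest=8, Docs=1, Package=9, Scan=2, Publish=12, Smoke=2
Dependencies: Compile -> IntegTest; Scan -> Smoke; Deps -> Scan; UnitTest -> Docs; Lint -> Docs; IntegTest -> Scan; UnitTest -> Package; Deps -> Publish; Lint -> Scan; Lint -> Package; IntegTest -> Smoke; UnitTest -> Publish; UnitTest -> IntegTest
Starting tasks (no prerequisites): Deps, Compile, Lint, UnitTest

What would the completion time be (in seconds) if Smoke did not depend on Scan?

Original critical path: UnitTest→IntegTest→Scan→Smoke = 5+8+2+2 = 17 ⇒ 17 seconds.
Without Scan→Smoke, Smoke's earliest start moves from 15 to 13.
After: UnitTest→Publish = 5+12 = 17 → 17 seconds.

17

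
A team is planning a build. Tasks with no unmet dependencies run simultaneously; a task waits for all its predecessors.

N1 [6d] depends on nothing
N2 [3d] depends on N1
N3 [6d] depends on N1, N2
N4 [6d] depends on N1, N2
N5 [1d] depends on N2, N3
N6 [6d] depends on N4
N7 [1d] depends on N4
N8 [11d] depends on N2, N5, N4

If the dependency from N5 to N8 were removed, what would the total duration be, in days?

26

Original critical path: N1→N2→N3→N5→N8 = 6+3+6+1+11 = 27 ⇒ 27 days.
Without N5→N8, N8's earliest start moves from 16 to 15.
New critical path: N1→N2→N4→N8 = 6+3+6+11 = 26 ⇒ 26 days.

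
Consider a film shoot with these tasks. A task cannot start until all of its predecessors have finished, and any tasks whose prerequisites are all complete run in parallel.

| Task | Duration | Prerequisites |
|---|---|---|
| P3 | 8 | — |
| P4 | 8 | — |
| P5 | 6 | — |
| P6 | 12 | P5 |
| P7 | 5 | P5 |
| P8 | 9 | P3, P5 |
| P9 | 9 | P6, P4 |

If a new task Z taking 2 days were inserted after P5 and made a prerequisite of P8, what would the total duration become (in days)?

Originally the schedule takes 27 days.
With Z inserted, P8 now waits for max(P3, P5, Z).
New critical path: P5→P6→P9 = 6+12+9 = 27 ⇒ 27 days.

27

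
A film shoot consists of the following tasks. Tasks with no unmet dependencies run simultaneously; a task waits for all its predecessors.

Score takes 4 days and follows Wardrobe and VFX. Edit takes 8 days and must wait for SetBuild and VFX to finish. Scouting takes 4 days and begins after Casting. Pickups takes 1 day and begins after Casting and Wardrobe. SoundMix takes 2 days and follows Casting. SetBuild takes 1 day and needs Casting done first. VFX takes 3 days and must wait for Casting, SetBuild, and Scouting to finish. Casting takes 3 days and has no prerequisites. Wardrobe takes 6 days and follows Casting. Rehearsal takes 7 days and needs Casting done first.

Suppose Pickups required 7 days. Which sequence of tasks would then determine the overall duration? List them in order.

Casting, Scouting, VFX, Edit

Baseline: Casting→Scouting→VFX→Edit = 3+4+3+8 = 18 → 18 days.
Pickups has 8 days of float (longest path through it is 10).
The critical path is still Casting→Scouting→VFX→Edit; finish is now 18 days.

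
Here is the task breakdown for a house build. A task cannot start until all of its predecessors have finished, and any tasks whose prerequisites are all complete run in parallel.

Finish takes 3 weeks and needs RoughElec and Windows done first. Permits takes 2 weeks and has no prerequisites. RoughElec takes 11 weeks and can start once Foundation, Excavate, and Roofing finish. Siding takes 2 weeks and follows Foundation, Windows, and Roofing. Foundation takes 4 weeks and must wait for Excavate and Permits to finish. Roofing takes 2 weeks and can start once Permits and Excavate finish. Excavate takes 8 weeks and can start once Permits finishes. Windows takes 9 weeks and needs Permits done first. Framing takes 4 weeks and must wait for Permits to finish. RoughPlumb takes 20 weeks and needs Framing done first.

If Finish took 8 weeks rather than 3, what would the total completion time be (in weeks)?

33

Critical path before the change: Permits→Excavate→Foundation→RoughElec→Finish = 2+8+4+11+3 = 28 giving 28 weeks.
Finish is on the critical path; changing it to 8 makes that path 33 weeks.
That remains the longest chain; total 33 weeks.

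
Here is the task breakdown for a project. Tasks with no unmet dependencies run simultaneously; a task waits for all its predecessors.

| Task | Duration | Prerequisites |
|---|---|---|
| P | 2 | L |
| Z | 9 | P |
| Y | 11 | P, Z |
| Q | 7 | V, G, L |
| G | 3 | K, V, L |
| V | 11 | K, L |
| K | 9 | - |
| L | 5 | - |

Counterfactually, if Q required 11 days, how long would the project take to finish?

34

The binding path is K→V→G→Q = 9+11+3+7 = 30; finish at 30 days.
Since Q is critical, the +4 change carries straight to that chain (now 34 days).
No other chain overtakes it, so the finish is 34 days.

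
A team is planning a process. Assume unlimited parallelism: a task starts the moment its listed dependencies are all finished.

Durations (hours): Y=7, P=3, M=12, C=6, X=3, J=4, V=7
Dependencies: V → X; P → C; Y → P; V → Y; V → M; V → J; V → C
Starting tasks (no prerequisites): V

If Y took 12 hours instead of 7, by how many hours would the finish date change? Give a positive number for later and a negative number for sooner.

5

Critical path before the change: V→Y→P→C = 7+7+3+6 = 23 giving 23 hours.
Y lies on that path, so at 12 hours the path becomes 28 hours.
That remains the longest chain; total 28 hours.
Change in finish: 28 − 23 = +5 hours.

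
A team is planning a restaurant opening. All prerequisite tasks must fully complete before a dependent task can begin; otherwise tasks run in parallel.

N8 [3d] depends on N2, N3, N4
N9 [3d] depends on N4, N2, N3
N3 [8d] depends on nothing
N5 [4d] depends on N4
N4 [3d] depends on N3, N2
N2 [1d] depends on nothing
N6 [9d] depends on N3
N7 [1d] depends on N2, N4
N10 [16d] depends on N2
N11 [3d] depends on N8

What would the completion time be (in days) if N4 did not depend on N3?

Before: longest chain N2→N10 = 1+16 = 17, finish 17.
Without N3→N4, N4's earliest start moves from 8 to 1.
After: N2→N10 = 1+16 = 17 → 17 days.

17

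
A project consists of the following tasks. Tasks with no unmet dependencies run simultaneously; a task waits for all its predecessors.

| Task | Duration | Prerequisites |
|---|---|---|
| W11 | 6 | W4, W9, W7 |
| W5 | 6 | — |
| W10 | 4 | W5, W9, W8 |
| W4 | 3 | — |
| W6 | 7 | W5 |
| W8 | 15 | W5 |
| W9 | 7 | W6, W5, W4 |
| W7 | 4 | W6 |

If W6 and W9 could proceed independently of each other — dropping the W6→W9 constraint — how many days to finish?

With the dependency in place, W5→W6→W9→W11 = 6+7+7+6 = 26 sets the finish at 26 days.
Without W6→W9, W9's earliest start moves from 13 to 6.
The longest chain is now W5→W8→W10 = 6+15+4 = 25, so the job takes 25 days.

25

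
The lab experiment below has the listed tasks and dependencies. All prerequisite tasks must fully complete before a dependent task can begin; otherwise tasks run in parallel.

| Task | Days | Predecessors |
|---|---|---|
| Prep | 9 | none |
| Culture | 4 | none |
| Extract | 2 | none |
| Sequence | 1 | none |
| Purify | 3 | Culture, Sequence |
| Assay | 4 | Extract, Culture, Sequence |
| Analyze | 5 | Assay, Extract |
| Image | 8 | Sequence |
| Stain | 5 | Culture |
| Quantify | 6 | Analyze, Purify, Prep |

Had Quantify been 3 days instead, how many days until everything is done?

As given, the longest chain is Culture→Assay→Analyze→Quantify = 4+4+5+6 = 19, so the finish is 19 days.
Since Quantify is critical, the -3 change carries straight to that chain (now 16 days).
That remains the longest chain; total 16 days.

16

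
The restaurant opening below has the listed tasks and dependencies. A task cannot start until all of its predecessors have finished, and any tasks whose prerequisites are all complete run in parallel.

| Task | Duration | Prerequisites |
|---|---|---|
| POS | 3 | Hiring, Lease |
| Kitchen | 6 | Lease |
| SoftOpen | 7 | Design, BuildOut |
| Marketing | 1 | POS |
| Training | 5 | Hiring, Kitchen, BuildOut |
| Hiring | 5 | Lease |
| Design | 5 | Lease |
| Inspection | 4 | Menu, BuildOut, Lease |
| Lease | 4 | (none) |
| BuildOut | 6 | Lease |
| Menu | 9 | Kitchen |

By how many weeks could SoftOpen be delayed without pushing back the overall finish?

Critical path: Lease→Kitchen→Menu→Inspection = 4+6+9+4 = 23, so the finish is 23 weeks.
Longest path through SoftOpen: 17 weeks (earliest finish 17, latest finish 23).
Slack of SoftOpen = 16 − 10 = 6 weeks.

6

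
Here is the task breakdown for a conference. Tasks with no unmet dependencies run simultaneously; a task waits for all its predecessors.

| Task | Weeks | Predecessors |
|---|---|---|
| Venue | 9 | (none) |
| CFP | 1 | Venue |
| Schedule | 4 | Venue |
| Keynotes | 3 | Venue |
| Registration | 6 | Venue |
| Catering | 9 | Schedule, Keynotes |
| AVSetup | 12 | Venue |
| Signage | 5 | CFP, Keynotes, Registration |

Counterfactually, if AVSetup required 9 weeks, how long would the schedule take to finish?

Critical path before the change: Venue→Schedule→Catering = 9+4+9 = 22 giving 22 weeks.
AVSetup has 1 week of float (longest path through it is 21).
The critical path is still Venue→Schedule→Catering; finish is now 22 weeks.

22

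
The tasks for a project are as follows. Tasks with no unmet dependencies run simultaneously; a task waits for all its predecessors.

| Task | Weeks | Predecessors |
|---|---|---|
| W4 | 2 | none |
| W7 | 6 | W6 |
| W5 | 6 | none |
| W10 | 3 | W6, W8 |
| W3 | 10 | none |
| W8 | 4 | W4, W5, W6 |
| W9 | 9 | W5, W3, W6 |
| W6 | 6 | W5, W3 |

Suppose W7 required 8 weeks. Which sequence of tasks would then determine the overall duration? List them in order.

W3, W6, W9

Baseline: W3→W6→W9 = 10+6+9 = 25 → 25 weeks.
W7 is off the critical path — its longest chain is 22 weeks, giving 3 of slack.
That remains the longest chain; total 25 weeks.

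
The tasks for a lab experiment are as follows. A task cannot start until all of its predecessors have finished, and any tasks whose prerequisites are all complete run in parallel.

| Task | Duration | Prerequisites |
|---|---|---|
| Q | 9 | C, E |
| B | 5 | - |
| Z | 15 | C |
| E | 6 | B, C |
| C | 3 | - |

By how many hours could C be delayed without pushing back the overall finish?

Critical path: B→E→Q = 5+6+9 = 20, so the finish is 20 hours.
The longest chain containing C totals 18 hours.
Float = 20 − 18 = 2.

2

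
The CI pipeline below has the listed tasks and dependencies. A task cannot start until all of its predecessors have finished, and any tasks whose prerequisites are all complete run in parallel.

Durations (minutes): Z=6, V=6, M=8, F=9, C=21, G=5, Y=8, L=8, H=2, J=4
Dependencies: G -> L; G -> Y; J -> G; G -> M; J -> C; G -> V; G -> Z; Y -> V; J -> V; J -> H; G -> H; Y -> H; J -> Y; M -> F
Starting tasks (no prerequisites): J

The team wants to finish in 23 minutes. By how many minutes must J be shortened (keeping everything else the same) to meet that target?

3

Current finish: 26 minutes; target: 23.
J is on every critical path, so each minute cut from J cuts the finish by one (this holds down to a finish of 23).
Need 26 − 23 = 3 minutes off J → J becomes 1 minute, finish becomes 23.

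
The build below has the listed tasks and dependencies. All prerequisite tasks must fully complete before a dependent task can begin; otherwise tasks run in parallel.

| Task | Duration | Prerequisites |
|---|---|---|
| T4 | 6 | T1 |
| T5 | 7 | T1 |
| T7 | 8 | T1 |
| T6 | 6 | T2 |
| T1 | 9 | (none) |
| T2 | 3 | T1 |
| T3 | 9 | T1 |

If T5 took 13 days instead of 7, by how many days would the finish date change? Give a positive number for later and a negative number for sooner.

4

Actual critical path: T1→T2→T6 = 9+3+6 = 18 ⇒ 18 days.
The longest path through T5 is only 16 days, so T5 has float 2.
New critical path: T1→T5 = 9+13 = 22 ⇒ 22 days.
Change in finish: 22 − 18 = +4 days.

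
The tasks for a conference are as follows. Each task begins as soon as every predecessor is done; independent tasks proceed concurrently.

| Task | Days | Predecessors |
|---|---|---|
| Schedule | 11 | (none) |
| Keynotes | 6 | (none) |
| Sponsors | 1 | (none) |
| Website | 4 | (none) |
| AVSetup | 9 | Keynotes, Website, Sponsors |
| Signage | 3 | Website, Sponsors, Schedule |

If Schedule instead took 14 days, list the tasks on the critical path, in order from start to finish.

Critical path before the change: Keynotes→AVSetup = 6+9 = 15 giving 15 days.
Schedule has 1 day of float (longest path through it is 14).
New critical path: Schedule→Signage = 14+3 = 17 ⇒ 17 days.

Schedule, Signage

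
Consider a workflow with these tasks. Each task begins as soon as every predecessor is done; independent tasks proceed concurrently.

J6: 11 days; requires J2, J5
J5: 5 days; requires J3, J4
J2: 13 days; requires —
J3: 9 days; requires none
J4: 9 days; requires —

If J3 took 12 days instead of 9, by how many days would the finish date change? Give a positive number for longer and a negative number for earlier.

3

Baseline: J3→J5→J6 = 9+5+11 = 25 → 25 days.
Since J3 is critical, the +3 change carries straight to that chain (now 28 days).
That remains the longest chain; total 28 days.
Change in finish: 28 − 25 = +3 days.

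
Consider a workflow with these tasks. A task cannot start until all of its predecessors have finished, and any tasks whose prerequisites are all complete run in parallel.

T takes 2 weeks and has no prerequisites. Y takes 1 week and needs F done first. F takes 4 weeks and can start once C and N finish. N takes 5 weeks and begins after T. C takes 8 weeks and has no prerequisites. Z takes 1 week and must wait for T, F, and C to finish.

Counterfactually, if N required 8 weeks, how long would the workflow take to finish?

15

As given, the longest chain is C→F→Z = 8+4+1 = 13, so the finish is 13 weeks.
N has 1 week of float (longest path through it is 12).
The binding chain switches to T→N→F→Z = 2+8+4+1 = 15; finish 15 weeks.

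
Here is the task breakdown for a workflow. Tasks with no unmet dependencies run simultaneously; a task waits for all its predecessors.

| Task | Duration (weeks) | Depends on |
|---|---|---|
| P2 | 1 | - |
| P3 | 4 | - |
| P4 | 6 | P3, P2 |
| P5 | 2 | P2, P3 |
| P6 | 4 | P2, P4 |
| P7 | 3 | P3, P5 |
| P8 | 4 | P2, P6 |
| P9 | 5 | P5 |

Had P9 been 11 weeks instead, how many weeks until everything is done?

Baseline: P3→P4→P6→P8 = 4+6+4+4 = 18 → 18 weeks.
P9 is off the critical path — its longest chain is 11 weeks, giving 7 of slack.
The critical path is still P3→P4→P6→P8; finish is now 18 weeks.

18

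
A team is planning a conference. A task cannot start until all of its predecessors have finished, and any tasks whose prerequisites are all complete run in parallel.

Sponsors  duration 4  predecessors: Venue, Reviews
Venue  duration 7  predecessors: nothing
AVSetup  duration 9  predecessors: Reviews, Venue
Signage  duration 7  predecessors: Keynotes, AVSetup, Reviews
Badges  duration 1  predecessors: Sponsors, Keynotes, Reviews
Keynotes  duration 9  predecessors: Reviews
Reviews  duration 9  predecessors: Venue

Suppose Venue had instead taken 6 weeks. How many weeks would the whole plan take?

31

Critical path before the change: Venue→Reviews→Keynotes→Signage = 7+9+9+7 = 32 giving 32 weeks.
Venue lies on that path, so at 6 weeks the path becomes 31 weeks.
The critical path is still Venue→Reviews→Keynotes→Signage; finish is now 31 weeks.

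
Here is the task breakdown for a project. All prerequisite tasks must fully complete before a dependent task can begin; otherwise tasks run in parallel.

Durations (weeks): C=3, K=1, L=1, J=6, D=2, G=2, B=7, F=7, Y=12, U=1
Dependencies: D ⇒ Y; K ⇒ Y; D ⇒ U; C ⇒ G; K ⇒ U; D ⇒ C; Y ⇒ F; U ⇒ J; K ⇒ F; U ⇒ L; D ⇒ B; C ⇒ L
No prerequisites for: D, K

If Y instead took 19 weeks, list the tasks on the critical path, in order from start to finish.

The binding path is D→Y→F = 2+12+7 = 21; finish at 21 weeks.
Y lies on that path, so at 19 weeks the path becomes 28 weeks.
The critical path is still D→Y→F; finish is now 28 weeks.

D, Y, F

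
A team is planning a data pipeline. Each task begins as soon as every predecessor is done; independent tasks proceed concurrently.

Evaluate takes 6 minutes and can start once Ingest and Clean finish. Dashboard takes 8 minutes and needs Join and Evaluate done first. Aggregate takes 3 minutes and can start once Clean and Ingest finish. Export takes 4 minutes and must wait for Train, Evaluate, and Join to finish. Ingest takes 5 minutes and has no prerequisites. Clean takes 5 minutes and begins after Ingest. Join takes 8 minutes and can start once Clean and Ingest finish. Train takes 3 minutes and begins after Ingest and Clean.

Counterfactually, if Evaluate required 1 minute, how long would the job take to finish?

As given, the longest chain is Ingest→Clean→Join→Dashboard = 5+5+8+8 = 26, so the finish is 26 minutes.
The longest path through Evaluate is only 24 minutes, so Evaluate has float 2.
That remains the longest chain; total 26 minutes.

26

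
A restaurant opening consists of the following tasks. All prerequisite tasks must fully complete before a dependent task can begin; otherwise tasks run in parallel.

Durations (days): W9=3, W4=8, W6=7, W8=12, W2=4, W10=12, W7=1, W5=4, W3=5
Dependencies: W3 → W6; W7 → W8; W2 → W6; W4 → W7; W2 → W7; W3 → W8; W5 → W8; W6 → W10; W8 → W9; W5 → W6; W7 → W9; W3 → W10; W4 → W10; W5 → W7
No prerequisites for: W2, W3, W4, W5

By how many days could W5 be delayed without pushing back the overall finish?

The longest chain is W3→W6→W10 = 5+7+12 = 24; overall finish 24 days.
The longest chain containing W5 totals 23 days.
Float = 24 − 23 = 1.

1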